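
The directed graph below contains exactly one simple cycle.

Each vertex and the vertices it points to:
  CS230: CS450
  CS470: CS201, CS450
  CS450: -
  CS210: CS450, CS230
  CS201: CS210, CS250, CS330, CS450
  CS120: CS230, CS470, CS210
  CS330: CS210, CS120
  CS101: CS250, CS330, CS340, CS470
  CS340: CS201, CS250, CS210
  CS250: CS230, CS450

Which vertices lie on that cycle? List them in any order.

CS120, CS201, CS330, CS470

DFS with gray/black marking from CS330:
CS330 gray
  CS210 gray
    CS450 gray
    CS450 black
    CS230 gray
      CS230→CS450: CS450 black — skip
    CS230 black
  CS210 black
  CS120 gray
    CS120→CS230: CS230 black — skip
    CS470 gray
      CS201 gray
        CS201→CS210: CS210 black — skip
        CS250 gray
          CS250→CS230: CS230 black — skip
          CS250→CS450: CS450 black — skip
        CS250 black
        CS201→CS330: CS330 is gray → back edge
Back edge closes the cycle CS330 → CS120 → CS470 → CS201 → CS330; its vertices are {CS120, CS201, CS330, CS470}.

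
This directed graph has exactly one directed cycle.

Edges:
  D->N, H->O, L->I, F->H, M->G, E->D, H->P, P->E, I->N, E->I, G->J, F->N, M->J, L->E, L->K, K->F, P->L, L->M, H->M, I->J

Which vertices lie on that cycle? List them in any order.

DFS with gray/black marking from H:
H gray
  M gray
    J gray
    J black
    G gray
      G→J: J black — skip
    G black
  M black
  P gray
    L gray
      L→M: M black — skip
      K gray
        F gray
          F→H: H is gray → back edge
Back edge closes the cycle H → P → L → K → F → H; its vertices are {F, H, K, L, P}.

F, H, K, L, P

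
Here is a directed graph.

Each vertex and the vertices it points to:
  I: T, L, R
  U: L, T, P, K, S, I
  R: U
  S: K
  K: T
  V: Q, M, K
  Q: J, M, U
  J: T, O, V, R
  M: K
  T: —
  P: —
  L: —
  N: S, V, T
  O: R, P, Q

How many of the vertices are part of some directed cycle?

7

A vertex is on a directed cycle iff it belongs to a strongly connected component of size ≥ 2 (or has a self-loop).
The vertices on cycles are {I, J, O, Q, R, U, V} — 7 in total.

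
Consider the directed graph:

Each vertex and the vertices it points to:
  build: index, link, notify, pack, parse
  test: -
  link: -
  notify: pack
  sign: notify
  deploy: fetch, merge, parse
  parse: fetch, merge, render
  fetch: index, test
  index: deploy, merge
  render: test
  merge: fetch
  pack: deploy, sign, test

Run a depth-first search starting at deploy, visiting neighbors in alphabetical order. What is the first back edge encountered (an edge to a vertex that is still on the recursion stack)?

index->deploy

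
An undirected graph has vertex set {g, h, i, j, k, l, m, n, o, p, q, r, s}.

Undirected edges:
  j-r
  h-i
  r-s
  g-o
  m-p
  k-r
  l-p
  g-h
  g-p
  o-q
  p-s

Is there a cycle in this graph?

No

DFS, tracking each vertex's parent; an edge to a visited non-parent vertex closes a cycle.
Start from m:
visit m (parent –)
  visit p (parent m)
    p–m: parent, skip
    visit s (parent p)
      visit r (parent s)
        visit j (parent r)
          j–r: parent, skip
        visit k (parent r)
          k–r: parent, skip
        r–s: parent, skip
      s–p: parent, skip
    visit g (parent p)
      visit h (parent g)
        visit i (parent h)
          i–h: parent, skip
        h–g: parent, skip
      g–p: parent, skip
      visit o (parent g)
        o–g: parent, skip
        visit q (parent o)
          q–o: parent, skip
    visit l (parent p)
      l–p: parent, skip
visit n (parent –)
No non-parent visited neighbor found — the graph is a forest.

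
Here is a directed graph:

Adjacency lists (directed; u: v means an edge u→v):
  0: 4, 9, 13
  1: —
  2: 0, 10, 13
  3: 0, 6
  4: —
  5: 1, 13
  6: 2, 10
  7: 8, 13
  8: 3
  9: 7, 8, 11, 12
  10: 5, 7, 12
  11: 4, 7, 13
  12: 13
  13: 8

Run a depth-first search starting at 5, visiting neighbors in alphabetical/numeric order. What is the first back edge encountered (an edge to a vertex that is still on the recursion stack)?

7→8

DFS from 5 (visiting neighbors in alphabetical/numeric order); mark gray on enter, black on exit:
5 gray
  1 gray
  1 black
  13 gray
    8 gray
      3 gray
        0 gray
          4 gray
          4 black
          9 gray
            7 gray
              7→8: 8 is gray → back edge
First back edge: 7 → 8.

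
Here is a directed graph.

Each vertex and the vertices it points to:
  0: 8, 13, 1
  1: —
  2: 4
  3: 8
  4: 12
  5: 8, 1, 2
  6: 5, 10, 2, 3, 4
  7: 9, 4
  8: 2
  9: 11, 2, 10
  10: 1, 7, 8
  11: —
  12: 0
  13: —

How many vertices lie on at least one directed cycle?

8

A vertex is on a directed cycle iff it belongs to a strongly connected component of size ≥ 2 (or has a self-loop).
The vertices on cycles are {0, 2, 4, 7, 8, 9, 10, 12} — 8 in total.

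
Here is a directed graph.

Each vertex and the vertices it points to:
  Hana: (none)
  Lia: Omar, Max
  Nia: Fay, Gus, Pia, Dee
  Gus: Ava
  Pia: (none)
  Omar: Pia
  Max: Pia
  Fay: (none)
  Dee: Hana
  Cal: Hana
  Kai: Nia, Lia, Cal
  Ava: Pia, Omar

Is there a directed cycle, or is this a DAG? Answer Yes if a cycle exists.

No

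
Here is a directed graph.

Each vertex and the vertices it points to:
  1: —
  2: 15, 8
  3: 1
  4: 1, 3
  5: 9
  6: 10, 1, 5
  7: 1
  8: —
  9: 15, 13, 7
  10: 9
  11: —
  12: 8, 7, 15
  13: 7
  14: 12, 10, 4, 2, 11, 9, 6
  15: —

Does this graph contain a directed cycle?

No

DFS with white/gray/black marking, starting from 6:
6 gray
  10 gray
    9 gray
      15 gray
      15 black
      13 gray
        7 gray
          1 gray
          1 black
        7 black
      13 black
      9→7: 7 black — skip
    9 black
  10 black
  6→1: 1 black — skip
  5 gray
    5→9: 9 black — skip
  5 black
6 black
2 gray
  2→15: 15 black — skip
  8 gray
  8 black
2 black
3 gray
  3→1: 1 black — skip
3 black
4 gray
  4→1: 1 black — skip
  4→3: 3 black — skip
4 black
11 gray
11 black
12 gray
  12→8: 8 black — skip
  12→7: 7 black — skip
  12→15: 15 black — skip
12 black
14 gray
  14→12: 12 black — skip
  14→10: 10 black — skip
  14→4: 4 black — skip
  14→2: 2 black — skip
  14→11: 11 black — skip
  14→9: 9 black — skip
  14→6: 6 black — skip
14 black
Every edge goes to a white or black vertex — no back edge, so the graph is acyclic.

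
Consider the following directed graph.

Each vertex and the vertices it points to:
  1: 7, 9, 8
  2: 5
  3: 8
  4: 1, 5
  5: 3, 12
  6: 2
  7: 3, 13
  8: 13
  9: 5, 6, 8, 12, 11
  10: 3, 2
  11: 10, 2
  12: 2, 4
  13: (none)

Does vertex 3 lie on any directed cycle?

No

3 lies on a cycle iff there is a path from 3 back to itself.
Exploring from 3, it never reaches itself; equivalently, its strongly connected component is a singleton.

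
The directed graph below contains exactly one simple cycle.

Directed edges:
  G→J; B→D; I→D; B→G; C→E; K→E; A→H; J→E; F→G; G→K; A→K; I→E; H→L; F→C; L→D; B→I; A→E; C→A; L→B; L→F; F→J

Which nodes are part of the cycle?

DFS with gray/black marking from L:
L gray
  D gray
  D black
  F gray
    C gray
      E gray
      E black
      A gray
        K gray
          K→E: E black — skip
        K black
        H gray
          H→L: L is gray → back edge
Back edge closes the cycle L → F → C → A → H → L; its vertices are {A, C, F, H, L}.

A, C, F, H, L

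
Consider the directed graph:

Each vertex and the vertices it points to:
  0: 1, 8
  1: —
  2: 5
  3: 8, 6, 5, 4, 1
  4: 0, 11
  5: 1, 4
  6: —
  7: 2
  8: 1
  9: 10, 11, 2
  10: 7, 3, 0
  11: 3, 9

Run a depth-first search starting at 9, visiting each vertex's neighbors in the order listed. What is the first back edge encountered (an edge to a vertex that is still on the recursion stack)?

DFS from 9 (visiting each vertex's neighbors in the order listed); mark gray on enter, black on exit:
9 gray
  10 gray
    7 gray
      2 gray
        5 gray
          1 gray
          1 black
          4 gray
            0 gray
              0→1: 1 black — skip
              8 gray
                8→1: 1 black — skip
              8 black
            0 black
            11 gray
              3 gray
                3→8: 8 black — skip
                6 gray
                6 black
                3→5: 5 is gray → back edge
First back edge: 3 → 5.

3->5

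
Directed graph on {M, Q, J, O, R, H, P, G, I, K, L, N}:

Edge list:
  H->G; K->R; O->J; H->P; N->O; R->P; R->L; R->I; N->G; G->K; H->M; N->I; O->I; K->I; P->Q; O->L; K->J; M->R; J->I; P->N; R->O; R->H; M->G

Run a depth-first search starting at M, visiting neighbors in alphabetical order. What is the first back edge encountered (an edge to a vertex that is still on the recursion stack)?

DFS from M (visiting neighbors in alphabetical order); mark gray on enter, black on exit:
M gray
  G gray
    K gray
      I gray
      I black
      J gray
        J→I: I black — skip
      J black
      R gray
        H gray
          H→G: G is gray → back edge
First back edge: H → G.

H→G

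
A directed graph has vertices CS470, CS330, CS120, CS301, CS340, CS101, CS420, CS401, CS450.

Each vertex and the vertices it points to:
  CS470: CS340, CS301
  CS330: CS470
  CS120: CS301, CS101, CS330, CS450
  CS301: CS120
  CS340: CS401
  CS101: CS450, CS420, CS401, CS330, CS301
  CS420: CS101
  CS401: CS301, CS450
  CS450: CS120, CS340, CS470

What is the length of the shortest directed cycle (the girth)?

For each vertex v, BFS finds the shortest path from v back to v.
The shortest such closed walk is CS120 → CS450 → CS120, length 2.

2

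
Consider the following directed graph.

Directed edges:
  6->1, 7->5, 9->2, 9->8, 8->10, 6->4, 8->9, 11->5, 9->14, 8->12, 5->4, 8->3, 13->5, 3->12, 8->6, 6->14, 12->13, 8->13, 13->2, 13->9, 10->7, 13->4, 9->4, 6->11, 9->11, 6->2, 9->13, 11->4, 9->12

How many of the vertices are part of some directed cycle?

5

A vertex is on a directed cycle iff it belongs to a strongly connected component of size ≥ 2 (or has a self-loop).
The vertices on cycles are {3, 8, 9, 12, 13} — 5 in total.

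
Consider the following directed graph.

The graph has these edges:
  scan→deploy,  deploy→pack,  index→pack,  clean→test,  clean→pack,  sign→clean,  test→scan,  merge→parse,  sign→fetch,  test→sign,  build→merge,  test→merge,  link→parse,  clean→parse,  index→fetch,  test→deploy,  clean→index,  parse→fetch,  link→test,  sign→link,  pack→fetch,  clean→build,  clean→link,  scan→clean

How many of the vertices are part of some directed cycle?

5

A vertex is on a directed cycle iff it belongs to a strongly connected component of size ≥ 2 (or has a self-loop).
The vertices on cycles are {link, scan, sign, test, clean} — 5 in total.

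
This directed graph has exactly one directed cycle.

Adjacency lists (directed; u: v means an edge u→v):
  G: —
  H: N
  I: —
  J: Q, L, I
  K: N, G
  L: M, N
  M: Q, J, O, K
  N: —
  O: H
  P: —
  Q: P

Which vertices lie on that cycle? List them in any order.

DFS with gray/black marking from M:
M gray
  Q gray
    P gray
    P black
  Q black
  J gray
    J→Q: Q black — skip
    L gray
      L→M: M is gray → back edge
Back edge closes the cycle M → J → L → M; its vertices are {J, L, M}.

J, L, M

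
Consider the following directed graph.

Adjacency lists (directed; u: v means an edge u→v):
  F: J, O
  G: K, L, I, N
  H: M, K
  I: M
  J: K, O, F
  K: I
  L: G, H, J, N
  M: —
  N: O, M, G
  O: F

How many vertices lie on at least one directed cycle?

6

A vertex is on a directed cycle iff it belongs to a strongly connected component of size ≥ 2 (or has a self-loop).
The vertices on cycles are {F, G, J, L, N, O} — 6 in total.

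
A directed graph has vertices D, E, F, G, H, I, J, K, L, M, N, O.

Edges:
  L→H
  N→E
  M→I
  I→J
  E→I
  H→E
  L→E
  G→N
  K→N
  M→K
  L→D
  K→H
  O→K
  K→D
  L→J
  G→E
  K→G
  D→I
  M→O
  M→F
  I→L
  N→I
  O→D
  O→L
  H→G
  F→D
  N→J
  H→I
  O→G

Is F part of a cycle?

F lies on a cycle iff there is a path from F back to itself.
Exploring from F, it never reaches itself; equivalently, its strongly connected component is a singleton.

No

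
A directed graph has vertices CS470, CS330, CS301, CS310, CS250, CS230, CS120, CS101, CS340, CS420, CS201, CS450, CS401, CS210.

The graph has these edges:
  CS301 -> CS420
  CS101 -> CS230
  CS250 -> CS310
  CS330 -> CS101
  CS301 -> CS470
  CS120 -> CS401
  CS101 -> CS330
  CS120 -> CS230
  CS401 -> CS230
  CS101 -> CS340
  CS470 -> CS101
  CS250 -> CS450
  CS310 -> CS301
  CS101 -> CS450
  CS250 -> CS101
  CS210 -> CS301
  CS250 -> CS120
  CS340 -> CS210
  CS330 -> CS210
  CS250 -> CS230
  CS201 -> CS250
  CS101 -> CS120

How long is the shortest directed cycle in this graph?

2

For each vertex v, BFS finds the shortest path from v back to v.
The shortest such closed walk is CS101 → CS330 → CS101, length 2.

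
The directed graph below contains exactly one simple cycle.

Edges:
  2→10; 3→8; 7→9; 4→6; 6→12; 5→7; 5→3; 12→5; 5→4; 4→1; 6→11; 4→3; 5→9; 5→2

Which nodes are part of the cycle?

DFS with gray/black marking from 5:
5 gray
  3 gray
    8 gray
    8 black
  3 black
  7 gray
    9 gray
    9 black
  7 black
  5→9: 9 black — skip
  2 gray
    10 gray
    10 black
  2 black
  4 gray
    4→3: 3 black — skip
    6 gray
      12 gray
        12→5: 5 is gray → back edge
Back edge closes the cycle 5 → 4 → 6 → 12 → 5; its vertices are {4, 5, 6, 12}.

4, 5, 6, 12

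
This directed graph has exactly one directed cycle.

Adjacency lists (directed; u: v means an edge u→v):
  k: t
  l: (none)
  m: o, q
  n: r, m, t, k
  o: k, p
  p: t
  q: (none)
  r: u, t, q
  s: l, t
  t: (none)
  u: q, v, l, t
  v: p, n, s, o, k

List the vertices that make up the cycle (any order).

n, r, u, v

DFS with gray/black marking from u:
u gray
  q gray
  q black
  v gray
    p gray
      t gray
      t black
    p black
    n gray
      r gray
        r→u: u is gray → back edge
Back edge closes the cycle u → v → n → r → u; its vertices are {n, r, u, v}.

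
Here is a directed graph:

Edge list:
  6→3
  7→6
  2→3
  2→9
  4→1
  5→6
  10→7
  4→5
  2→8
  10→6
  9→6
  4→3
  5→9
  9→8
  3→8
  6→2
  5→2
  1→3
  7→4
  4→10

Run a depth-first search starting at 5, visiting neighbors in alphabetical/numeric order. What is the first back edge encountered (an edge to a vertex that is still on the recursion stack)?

6→2

DFS from 5 (visiting neighbors in alphabetical/numeric order); mark gray on enter, black on exit:
5 gray
  2 gray
    3 gray
      8 gray
      8 black
    3 black
    2→8: 8 black — skip
    9 gray
      6 gray
        6→2: 2 is gray → back edge
First back edge: 6 → 2.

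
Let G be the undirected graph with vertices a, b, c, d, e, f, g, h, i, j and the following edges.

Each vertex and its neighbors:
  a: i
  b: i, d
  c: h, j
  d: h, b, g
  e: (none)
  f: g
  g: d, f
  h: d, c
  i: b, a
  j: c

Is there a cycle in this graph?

No

DFS, tracking each vertex's parent; an edge to a visited non-parent vertex closes a cycle.
Start from i:
visit i (parent –)
  visit b (parent i)
    b–i: parent, skip
    visit d (parent b)
      visit h (parent d)
        h–d: parent, skip
        visit c (parent h)
          c–h: parent, skip
          visit j (parent c)
            j–c: parent, skip
      d–b: parent, skip
      visit g (parent d)
        g–d: parent, skip
        visit f (parent g)
          f–g: parent, skip
  visit a (parent i)
    a–i: parent, skip
visit e (parent –)
No non-parent visited neighbor found — the graph is a forest.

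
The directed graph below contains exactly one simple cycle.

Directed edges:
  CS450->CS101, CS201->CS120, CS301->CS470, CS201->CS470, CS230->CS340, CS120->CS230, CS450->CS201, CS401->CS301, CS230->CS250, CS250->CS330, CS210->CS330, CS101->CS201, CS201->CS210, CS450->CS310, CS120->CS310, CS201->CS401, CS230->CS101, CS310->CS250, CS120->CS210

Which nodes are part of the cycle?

CS101, CS120, CS201, CS230

DFS with gray/black marking from CS201:
CS201 gray
  CS120 gray
    CS310 gray
      CS250 gray
        CS330 gray
        CS330 black
      CS250 black
    CS310 black
    CS230 gray
      CS230→CS250: CS250 black — skip
      CS101 gray
        CS101→CS201: CS201 is gray → back edge
Back edge closes the cycle CS201 → CS120 → CS230 → CS101 → CS201; its vertices are {CS101, CS120, CS201, CS230}.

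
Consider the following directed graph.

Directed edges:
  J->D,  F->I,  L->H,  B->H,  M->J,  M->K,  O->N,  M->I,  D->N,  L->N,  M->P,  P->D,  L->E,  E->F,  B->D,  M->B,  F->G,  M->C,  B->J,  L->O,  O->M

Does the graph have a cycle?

DFS with white/gray/black marking, starting from N:
N gray
N black
P gray
  D gray
    D→N: N black — skip
  D black
P black
C gray
C black
B gray
  B→D: D black — skip
  J gray
    J→D: D black — skip
  J black
  H gray
  H black
B black
G gray
G black
K gray
K black
M gray
  M→J: J black — skip
  M→K: K black — skip
  I gray
  I black
  M→B: B black — skip
  M→P: P black — skip
  M→C: C black — skip
M black
E gray
  F gray
    F→G: G black — skip
    F→I: I black — skip
  F black
E black
L gray
  L→H: H black — skip
  L→N: N black — skip
  O gray
    O→M: M black — skip
    O→N: N black — skip
  O black
  L→E: E black — skip
L black
Every edge goes to a white or black vertex — no back edge, so the graph is acyclic.

No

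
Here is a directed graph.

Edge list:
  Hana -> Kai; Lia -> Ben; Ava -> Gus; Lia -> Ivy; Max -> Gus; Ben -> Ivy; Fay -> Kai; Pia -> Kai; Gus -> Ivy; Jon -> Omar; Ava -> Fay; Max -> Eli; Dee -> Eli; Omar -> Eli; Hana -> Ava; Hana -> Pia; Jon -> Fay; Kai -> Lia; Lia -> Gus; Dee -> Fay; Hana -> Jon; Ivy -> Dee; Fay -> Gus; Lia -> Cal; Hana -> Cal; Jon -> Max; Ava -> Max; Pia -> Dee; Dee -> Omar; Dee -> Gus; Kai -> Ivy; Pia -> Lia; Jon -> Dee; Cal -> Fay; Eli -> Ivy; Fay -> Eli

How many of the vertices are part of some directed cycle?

A vertex is on a directed cycle iff it belongs to a strongly connected component of size ≥ 2 (or has a self-loop).
The vertices on cycles are {Ben, Cal, Dee, Eli, Fay, Gus, Ivy, Kai, Lia, Omar} — 10 in total.

10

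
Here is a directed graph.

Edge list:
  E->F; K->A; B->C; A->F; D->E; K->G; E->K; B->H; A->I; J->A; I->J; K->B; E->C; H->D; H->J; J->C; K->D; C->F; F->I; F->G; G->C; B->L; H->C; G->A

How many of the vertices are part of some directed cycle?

A vertex is on a directed cycle iff it belongs to a strongly connected component of size ≥ 2 (or has a self-loop).
The vertices on cycles are {A, B, C, D, E, F, G, H, I, J, K} — 11 in total.

11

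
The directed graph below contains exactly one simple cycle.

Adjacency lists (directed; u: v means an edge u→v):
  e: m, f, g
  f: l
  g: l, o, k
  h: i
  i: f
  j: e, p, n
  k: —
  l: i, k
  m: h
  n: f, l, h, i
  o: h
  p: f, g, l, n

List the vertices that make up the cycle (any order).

f, i, l

DFS with gray/black marking from l:
l gray
  i gray
    f gray
      f→l: l is gray → back edge
Back edge closes the cycle l → i → f → l; its vertices are {f, i, l}.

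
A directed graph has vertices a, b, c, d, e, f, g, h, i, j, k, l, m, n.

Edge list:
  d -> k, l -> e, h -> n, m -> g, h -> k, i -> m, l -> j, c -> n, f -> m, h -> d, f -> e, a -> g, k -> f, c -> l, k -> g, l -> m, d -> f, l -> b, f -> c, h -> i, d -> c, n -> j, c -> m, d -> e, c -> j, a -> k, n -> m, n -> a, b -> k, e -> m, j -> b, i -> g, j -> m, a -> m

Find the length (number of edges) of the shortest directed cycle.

5

For each vertex v, BFS finds the shortest path from v back to v.
The shortest such closed walk is c → l → b → k → f → c, length 5.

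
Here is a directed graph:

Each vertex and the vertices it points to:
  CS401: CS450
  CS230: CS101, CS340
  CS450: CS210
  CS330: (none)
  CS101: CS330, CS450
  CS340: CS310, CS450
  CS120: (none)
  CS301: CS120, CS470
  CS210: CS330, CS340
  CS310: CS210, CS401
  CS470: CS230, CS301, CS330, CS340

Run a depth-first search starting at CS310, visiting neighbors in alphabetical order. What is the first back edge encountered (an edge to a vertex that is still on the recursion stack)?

CS340→CS310

DFS from CS310 (visiting neighbors in alphabetical order); mark gray on enter, black on exit:
CS310 gray
  CS210 gray
    CS330 gray
    CS330 black
    CS340 gray
      CS340→CS310: CS310 is gray → back edge
First back edge: CS340 → CS310.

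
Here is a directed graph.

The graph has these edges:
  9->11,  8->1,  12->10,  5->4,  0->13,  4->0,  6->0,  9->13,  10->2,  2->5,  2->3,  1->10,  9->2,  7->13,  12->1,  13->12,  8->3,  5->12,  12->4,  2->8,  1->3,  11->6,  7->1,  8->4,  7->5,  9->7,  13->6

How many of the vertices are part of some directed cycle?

10

A vertex is on a directed cycle iff it belongs to a strongly connected component of size ≥ 2 (or has a self-loop).
The vertices on cycles are {0, 1, 2, 4, 5, 6, 8, 10, 12, 13} — 10 in total.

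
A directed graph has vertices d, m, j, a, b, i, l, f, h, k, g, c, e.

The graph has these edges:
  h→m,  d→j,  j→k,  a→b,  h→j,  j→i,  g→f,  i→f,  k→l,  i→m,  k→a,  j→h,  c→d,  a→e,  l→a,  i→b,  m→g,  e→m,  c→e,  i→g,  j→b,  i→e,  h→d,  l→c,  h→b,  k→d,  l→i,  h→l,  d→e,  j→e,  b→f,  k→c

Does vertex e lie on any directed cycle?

No

e lies on a cycle iff there is a path from e back to itself.
Exploring from e, it never reaches itself; equivalently, its strongly connected component is a singleton.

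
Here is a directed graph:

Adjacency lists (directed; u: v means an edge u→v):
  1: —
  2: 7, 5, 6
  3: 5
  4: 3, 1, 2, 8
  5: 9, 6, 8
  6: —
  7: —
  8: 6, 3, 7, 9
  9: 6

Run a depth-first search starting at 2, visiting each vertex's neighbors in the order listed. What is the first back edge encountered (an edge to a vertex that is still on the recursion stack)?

3->5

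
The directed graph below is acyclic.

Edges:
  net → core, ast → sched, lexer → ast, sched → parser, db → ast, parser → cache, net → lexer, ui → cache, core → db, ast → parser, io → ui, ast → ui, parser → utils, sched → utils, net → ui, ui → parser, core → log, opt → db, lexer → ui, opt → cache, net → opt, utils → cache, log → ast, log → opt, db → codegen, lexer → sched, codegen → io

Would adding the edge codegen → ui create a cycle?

Adding codegen→ui creates a cycle iff ui can already reach codegen.
Explore from ui: no path reaches codegen. The graph stays acyclic.

No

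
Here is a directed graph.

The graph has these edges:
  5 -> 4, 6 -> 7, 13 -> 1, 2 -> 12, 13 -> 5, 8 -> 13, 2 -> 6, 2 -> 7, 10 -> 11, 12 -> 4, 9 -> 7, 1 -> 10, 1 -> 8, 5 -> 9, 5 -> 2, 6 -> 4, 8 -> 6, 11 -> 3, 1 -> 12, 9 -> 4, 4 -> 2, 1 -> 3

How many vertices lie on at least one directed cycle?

7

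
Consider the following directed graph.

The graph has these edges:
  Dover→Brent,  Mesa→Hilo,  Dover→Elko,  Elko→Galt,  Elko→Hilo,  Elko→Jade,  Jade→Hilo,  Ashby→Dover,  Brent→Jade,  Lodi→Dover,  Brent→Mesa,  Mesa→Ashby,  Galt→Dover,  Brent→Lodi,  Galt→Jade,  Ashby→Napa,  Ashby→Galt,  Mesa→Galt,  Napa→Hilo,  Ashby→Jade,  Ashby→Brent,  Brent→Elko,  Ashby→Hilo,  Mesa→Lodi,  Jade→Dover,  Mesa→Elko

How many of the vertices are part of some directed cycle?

8

A vertex is on a directed cycle iff it belongs to a strongly connected component of size ≥ 2 (or has a self-loop).
The vertices on cycles are {Elko, Galt, Jade, Lodi, Mesa, Ashby, Brent, Dover} — 8 in total.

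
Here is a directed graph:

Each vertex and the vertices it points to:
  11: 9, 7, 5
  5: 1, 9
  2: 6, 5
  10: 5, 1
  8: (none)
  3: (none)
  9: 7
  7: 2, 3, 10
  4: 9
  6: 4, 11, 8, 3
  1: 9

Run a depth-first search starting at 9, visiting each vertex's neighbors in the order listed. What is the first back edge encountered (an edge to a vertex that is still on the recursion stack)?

4->9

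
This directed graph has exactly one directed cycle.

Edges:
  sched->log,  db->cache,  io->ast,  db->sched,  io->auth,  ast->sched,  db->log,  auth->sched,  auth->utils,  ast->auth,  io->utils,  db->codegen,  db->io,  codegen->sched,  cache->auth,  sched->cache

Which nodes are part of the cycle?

auth, cache, sched

DFS with gray/black marking from cache:
cache gray
  auth gray
    sched gray
      log gray
      log black
      sched→cache: cache is gray → back edge
Back edge closes the cycle cache → auth → sched → cache; its vertices are {auth, cache, sched}.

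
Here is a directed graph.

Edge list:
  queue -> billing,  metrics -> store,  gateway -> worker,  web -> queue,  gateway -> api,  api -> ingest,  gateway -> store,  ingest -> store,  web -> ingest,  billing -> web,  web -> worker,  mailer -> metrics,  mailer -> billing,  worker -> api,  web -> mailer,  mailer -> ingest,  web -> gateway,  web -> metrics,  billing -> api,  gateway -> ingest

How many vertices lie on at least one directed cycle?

A vertex is on a directed cycle iff it belongs to a strongly connected component of size ≥ 2 (or has a self-loop).
The vertices on cycles are {web, queue, mailer, billing} — 4 in total.

4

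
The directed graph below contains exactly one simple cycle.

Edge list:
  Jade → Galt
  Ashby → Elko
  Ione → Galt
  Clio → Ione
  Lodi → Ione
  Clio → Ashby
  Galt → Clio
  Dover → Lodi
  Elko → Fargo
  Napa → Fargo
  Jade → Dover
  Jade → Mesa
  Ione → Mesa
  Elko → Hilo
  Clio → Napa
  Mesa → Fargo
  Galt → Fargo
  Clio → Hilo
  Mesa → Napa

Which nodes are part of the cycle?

Clio, Galt, Ione

DFS with gray/black marking from Galt:
Galt gray
  Clio gray
    Ashby gray
      Elko gray
        Fargo gray
        Fargo black
        Hilo gray
        Hilo black
      Elko black
    Ashby black
    Clio→Hilo: Hilo black — skip
    Ione gray
      Ione→Galt: Galt is gray → back edge
Back edge closes the cycle Galt → Clio → Ione → Galt; its vertices are {Clio, Galt, Ione}.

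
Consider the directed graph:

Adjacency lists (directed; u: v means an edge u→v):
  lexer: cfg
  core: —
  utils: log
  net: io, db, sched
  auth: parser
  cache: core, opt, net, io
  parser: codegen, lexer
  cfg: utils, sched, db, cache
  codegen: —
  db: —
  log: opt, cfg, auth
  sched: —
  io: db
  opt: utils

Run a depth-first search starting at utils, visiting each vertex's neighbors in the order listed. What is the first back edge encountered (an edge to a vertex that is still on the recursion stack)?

opt→utils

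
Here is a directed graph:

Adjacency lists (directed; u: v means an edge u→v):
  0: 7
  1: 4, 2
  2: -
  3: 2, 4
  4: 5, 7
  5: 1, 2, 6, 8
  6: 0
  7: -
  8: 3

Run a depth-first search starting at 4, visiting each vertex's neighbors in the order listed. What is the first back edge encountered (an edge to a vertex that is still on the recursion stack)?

1→4

DFS from 4 (visiting each vertex's neighbors in the order listed); mark gray on enter, black on exit:
4 gray
  5 gray
    1 gray
      1→4: 4 is gray → back edge
First back edge: 1 → 4.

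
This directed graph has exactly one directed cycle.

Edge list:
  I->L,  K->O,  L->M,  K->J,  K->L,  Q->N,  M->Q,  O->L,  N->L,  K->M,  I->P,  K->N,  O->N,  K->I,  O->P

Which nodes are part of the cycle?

DFS with gray/black marking from M:
M gray
  Q gray
    N gray
      L gray
        L→M: M is gray → back edge
Back edge closes the cycle M → Q → N → L → M; its vertices are {L, M, N, Q}.

L, M, N, Q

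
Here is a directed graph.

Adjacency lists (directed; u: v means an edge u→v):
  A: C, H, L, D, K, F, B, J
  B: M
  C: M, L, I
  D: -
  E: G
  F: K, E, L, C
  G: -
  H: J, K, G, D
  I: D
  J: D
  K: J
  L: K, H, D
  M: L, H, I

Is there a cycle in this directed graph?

DFS with white/gray/black marking, starting from A:
A gray
  C gray
    M gray
      L gray
        K gray
          J gray
            D gray
            D black
          J black
        K black
        H gray
          H→J: J black — skip
          H→K: K black — skip
          G gray
          G black
          H→D: D black — skip
        H black
        L→D: D black — skip
      L black
      M→H: H black — skip
      I gray
        I→D: D black — skip
      I black
    M black
    C→L: L black — skip
    C→I: I black — skip
  C black
  A→H: H black — skip
  A→L: L black — skip
  A→D: D black — skip
  A→K: K black — skip
  F gray
    F→K: K black — skip
    E gray
      E→G: G black — skip
    E black
    F→L: L black — skip
    F→C: C black — skip
  F black
  B gray
    B→M: M black — skip
  B black
  A→J: J black — skip
A black
Every edge goes to a white or black vertex — no back edge, so the graph is acyclic.

No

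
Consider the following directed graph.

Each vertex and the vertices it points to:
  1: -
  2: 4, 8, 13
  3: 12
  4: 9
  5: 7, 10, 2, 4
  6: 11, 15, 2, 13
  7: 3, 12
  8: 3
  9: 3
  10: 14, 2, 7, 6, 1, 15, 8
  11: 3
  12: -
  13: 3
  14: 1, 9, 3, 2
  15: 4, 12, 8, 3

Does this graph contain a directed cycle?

No

DFS with white/gray/black marking, starting from 8:
8 gray
  3 gray
    12 gray
    12 black
  3 black
8 black
1 gray
1 black
2 gray
  4 gray
    9 gray
      9→3: 3 black — skip
    9 black
  4 black
  2→8: 8 black — skip
  13 gray
    13→3: 3 black — skip
  13 black
2 black
5 gray
  7 gray
    7→3: 3 black — skip
    7→12: 12 black — skip
  7 black
  10 gray
    14 gray
      14→1: 1 black — skip
      14→9: 9 black — skip
      14→3: 3 black — skip
      14→2: 2 black — skip
    14 black
    10→2: 2 black — skip
    10→7: 7 black — skip
    6 gray
      11 gray
        11→3: 3 black — skip
      11 black
      15 gray
        15→4: 4 black — skip
        15→12: 12 black — skip
        15→8: 8 black — skip
        15→3: 3 black — skip
      15 black
      6→2: 2 black — skip
      6→13: 13 black — skip
    6 black
    10→1: 1 black — skip
    10→15: 15 black — skip
    10→8: 8 black — skip
  10 black
  5→2: 2 black — skip
  5→4: 4 black — skip
5 black
Every edge goes to a white or black vertex — no back edge, so the graph is acyclic.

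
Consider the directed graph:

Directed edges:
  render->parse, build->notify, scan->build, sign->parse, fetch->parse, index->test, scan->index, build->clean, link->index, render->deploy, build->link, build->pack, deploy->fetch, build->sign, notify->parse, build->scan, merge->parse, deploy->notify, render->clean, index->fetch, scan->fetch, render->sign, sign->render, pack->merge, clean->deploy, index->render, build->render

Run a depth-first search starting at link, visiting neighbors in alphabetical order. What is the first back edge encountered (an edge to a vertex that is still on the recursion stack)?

DFS from link (visiting neighbors in alphabetical order); mark gray on enter, black on exit:
link gray
  index gray
    fetch gray
      parse gray
      parse black
    fetch black
    render gray
      clean gray
        deploy gray
          deploy→fetch: fetch black — skip
          notify gray
            notify→parse: parse black — skip
          notify black
        deploy black
      clean black
      render→deploy: deploy black — skip
      render→parse: parse black — skip
      sign gray
        sign→parse: parse black — skip
        sign→render: render is gray → back edge
First back edge: sign → render.

sign->render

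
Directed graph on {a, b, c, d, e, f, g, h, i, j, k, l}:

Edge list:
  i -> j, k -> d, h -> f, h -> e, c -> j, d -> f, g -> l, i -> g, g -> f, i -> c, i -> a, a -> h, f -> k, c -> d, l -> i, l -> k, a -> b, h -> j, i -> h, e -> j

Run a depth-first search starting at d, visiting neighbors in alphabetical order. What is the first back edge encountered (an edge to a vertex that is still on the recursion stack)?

k→d

DFS from d (visiting neighbors in alphabetical order); mark gray on enter, black on exit:
d gray
  f gray
    k gray
      k→d: d is gray → back edge
First back edge: k → d.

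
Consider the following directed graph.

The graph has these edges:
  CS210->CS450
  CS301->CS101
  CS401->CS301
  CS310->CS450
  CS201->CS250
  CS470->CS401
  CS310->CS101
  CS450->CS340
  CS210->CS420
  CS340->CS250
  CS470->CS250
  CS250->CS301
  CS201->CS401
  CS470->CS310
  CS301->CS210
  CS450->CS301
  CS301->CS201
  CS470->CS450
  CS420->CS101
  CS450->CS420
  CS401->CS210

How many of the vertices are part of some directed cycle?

7

A vertex is on a directed cycle iff it belongs to a strongly connected component of size ≥ 2 (or has a self-loop).
The vertices on cycles are {CS201, CS210, CS250, CS301, CS340, CS401, CS450} — 7 in total.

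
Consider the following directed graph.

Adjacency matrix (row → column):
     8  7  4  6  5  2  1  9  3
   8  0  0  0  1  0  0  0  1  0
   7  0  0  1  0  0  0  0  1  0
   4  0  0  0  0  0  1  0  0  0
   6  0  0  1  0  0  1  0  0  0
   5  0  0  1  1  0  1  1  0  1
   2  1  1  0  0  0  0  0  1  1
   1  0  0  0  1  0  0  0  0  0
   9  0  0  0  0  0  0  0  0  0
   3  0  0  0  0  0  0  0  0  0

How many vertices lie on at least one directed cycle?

5

A vertex is on a directed cycle iff it belongs to a strongly connected component of size ≥ 2 (or has a self-loop).
The vertices on cycles are {2, 4, 6, 7, 8} — 5 in total.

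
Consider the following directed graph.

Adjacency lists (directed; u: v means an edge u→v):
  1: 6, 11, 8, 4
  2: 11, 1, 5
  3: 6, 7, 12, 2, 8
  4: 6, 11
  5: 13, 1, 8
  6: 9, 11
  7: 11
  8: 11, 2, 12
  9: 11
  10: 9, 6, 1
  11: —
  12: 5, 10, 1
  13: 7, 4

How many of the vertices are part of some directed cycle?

6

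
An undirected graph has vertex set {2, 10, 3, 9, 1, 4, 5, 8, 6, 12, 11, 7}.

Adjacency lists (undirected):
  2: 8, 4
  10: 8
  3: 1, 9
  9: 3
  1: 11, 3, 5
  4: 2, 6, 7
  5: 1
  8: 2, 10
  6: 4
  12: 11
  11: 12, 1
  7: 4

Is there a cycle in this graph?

No

DFS, tracking each vertex's parent; an edge to a visited non-parent vertex closes a cycle.
Start from 5:
visit 5 (parent –)
  visit 1 (parent 5)
    visit 11 (parent 1)
      visit 12 (parent 11)
        12–11: parent, skip
      11–1: parent, skip
    visit 3 (parent 1)
      3–1: parent, skip
      visit 9 (parent 3)
        9–3: parent, skip
    1–5: parent, skip
visit 2 (parent –)
  visit 8 (parent 2)
    8–2: parent, skip
    visit 10 (parent 8)
      10–8: parent, skip
  visit 4 (parent 2)
    4–2: parent, skip
    visit 6 (parent 4)
      6–4: parent, skip
    visit 7 (parent 4)
      7–4: parent, skip
No non-parent visited neighbor found — the graph is a forest.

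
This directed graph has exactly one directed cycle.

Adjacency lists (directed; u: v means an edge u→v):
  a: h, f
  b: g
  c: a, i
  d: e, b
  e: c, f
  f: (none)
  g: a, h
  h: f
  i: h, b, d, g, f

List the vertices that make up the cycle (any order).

c, d, e, i

DFS with gray/black marking from d:
d gray
  e gray
    c gray
      a gray
        h gray
          f gray
          f black
        h black
        a→f: f black — skip
      a black
      i gray
        i→h: h black — skip
        b gray
          g gray
            g→a: a black — skip
            g→h: h black — skip
          g black
        b black
        i→d: d is gray → back edge
Back edge closes the cycle d → e → c → i → d; its vertices are {c, d, e, i}.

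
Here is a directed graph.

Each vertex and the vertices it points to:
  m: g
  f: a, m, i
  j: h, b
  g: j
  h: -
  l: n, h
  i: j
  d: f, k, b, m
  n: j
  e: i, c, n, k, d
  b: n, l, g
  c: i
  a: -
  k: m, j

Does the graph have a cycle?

Yes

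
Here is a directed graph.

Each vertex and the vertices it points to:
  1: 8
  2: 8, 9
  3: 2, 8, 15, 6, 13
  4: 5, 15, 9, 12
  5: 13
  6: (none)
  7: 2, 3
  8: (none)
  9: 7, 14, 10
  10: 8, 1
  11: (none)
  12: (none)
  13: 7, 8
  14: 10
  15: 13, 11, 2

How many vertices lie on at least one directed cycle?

A vertex is on a directed cycle iff it belongs to a strongly connected component of size ≥ 2 (or has a self-loop).
The vertices on cycles are {2, 3, 7, 9, 13, 15} — 6 in total.

6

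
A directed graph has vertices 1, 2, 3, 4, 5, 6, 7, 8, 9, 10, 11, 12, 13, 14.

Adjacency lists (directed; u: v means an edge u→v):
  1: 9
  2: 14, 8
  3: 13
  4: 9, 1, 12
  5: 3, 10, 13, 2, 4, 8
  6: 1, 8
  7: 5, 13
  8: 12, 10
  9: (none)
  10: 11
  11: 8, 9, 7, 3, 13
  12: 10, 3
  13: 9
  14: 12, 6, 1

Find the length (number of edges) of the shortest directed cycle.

For each vertex v, BFS finds the shortest path from v back to v.
The shortest such closed walk is 10 → 11 → 8 → 10, length 3.

3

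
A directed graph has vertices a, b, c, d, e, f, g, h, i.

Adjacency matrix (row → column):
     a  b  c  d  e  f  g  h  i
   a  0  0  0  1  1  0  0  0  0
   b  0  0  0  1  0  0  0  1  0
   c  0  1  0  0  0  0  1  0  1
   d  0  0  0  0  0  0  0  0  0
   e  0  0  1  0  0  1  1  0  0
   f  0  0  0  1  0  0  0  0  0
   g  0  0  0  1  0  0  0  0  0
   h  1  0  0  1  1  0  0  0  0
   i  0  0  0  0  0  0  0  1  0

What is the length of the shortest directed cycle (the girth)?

4

For each vertex v, BFS finds the shortest path from v back to v.
The shortest such closed walk is h → e → c → b → h, length 4.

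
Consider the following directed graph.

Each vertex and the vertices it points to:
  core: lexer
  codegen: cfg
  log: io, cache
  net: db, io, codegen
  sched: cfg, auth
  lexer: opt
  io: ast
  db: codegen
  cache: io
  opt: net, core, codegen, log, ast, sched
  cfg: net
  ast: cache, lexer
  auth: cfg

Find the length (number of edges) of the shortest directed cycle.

For each vertex v, BFS finds the shortest path from v back to v.
The shortest such closed walk is opt → ast → lexer → opt, length 3.

3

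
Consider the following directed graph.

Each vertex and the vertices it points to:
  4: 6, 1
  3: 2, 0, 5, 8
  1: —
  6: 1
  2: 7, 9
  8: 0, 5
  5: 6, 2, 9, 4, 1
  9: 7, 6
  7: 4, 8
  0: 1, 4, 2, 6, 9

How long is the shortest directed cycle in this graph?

4

For each vertex v, BFS finds the shortest path from v back to v.
The shortest such closed walk is 5 → 2 → 7 → 8 → 5, length 4.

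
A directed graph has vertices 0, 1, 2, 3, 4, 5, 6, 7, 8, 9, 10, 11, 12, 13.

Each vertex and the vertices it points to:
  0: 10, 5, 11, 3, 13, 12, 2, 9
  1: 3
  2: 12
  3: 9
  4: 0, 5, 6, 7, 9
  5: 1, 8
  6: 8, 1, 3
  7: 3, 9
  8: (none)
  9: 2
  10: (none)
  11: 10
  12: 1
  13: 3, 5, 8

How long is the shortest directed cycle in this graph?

5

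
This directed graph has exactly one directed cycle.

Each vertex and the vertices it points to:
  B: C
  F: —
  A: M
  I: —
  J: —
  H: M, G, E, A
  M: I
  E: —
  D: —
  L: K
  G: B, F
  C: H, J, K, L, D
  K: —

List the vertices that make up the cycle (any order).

DFS with gray/black marking from C:
C gray
  H gray
    M gray
      I gray
      I black
    M black
    G gray
      B gray
        B→C: C is gray → back edge
Back edge closes the cycle C → H → G → B → C; its vertices are {B, C, G, H}.

B, C, G, H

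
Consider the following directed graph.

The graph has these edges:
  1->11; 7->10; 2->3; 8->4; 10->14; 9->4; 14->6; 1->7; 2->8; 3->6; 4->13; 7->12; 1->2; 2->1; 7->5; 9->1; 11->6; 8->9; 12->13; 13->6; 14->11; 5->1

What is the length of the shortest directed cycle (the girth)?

2

For each vertex v, BFS finds the shortest path from v back to v.
The shortest such closed walk is 1 → 2 → 1, length 2.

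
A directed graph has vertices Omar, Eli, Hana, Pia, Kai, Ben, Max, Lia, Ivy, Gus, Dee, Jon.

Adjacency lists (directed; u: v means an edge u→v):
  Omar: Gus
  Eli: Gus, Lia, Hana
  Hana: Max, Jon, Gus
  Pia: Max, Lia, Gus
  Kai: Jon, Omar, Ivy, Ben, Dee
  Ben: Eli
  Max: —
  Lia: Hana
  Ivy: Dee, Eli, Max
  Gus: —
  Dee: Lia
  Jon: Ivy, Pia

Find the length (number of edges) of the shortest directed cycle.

For each vertex v, BFS finds the shortest path from v back to v.
The shortest such closed walk is Jon → Ivy → Eli → Hana → Jon, length 4.

4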